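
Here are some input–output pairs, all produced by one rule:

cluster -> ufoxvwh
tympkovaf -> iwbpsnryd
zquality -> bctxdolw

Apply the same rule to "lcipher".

uoflskh

Looking at the pairs, the operation is to move the last character to the front, then shift every letter 3 places forward in the alphabet (wrapping around).
Applying that to "lcipher" gives "uoflskh".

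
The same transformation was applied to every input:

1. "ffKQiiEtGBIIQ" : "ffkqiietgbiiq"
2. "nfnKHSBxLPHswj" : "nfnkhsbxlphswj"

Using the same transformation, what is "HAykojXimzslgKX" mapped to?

haykojximzslgkx

The pattern: convert every letter to lowercase.
So "HAykojXimzslgKX" becomes "haykojximzslgkx".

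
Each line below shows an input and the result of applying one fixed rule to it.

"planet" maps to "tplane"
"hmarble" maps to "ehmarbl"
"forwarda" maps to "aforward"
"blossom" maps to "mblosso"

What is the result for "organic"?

corgani

In each case the input is transformed by: move the last character to the front.
For "organic" the result is "corgani".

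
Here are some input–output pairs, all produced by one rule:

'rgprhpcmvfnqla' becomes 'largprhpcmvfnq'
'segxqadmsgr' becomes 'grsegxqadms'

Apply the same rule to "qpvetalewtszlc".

lcqpvetalewtsz

The pattern: move the last 2 characters to the front (rotate right by 2).
On "qpvetalewtszlc" that produces "lcqpvetalewtsz".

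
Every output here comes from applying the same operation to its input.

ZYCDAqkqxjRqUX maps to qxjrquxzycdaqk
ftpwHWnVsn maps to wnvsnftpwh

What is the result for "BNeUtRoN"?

tronbneu

In each case the input is transformed by: swap the front and back halves of the string, then convert every letter to lowercase.
On "BNeUtRoN": the first step gives "tRoNBNeU", and the second then gives "tronbneu".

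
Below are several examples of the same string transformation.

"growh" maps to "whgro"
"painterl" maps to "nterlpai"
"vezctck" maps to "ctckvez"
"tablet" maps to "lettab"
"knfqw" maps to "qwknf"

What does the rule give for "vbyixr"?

ixrvby

The pattern: move the first 3 characters to the end (rotate left by 3).
So "vbyixr" becomes "ixrvby".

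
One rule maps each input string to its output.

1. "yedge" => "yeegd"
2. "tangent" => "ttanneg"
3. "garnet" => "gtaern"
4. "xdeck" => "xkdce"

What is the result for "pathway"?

pyaatwh

The rule is to take characters alternately from the front and the back (1st, last, 2nd, 2nd-last, ...).
Doing the same to "pathway": "pyaatwh".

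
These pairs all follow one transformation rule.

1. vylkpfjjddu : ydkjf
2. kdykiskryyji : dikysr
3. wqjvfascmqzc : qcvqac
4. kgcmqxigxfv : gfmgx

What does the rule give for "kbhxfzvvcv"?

The pattern: keep every other character starting from the second (positions 2nd, 4th, 6th, ...), then take characters alternately from the front and the back (1st, last, 2nd, 2nd-last, ...).
Starting from "kbhxfzvvcv": after the first operation, "bxzvv"; after the second, "bvxvz".

bvxvz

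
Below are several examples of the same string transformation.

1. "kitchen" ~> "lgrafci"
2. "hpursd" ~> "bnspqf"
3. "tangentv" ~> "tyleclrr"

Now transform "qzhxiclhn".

The pattern: shift every letter 2 places backward in the alphabet (wrapping around), then swap the first and last characters.
Working it through for "qzhxiclhn": intermediate "oxfvgajfl", final "lxfvgajfo".

lxfvgajfo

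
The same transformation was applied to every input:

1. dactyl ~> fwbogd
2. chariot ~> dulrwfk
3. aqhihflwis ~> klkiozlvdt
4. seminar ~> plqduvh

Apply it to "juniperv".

What's happening: move the first 2 characters to the end (rotate left by 2), then shift every letter 3 places forward in the alphabet (wrapping around).
On "juniperv": the first step gives "nipervju", and the second then gives "qlshuymx".
(Check on "seminar": → "minarse" → "plqduvh" ✓)

qlshuymx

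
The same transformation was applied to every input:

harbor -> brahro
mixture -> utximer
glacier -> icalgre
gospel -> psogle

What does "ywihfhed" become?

hfhiwyde

Each output is the input with this applied: reverse the string, then move the first 2 characters to the end (rotate left by 2).
For "ywihfhed", step one produces "dehfhiwy"; step two turns that into "hfhiwyde".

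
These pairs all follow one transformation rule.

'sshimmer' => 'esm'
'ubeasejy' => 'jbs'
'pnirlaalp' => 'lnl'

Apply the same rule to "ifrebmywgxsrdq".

dfbws

The pattern: move the last 2 characters to the front (rotate right by 2), then keep one character in every 3, starting at position 1 (positions 1st, 4th, 7th, ...).
Applying that to "ifrebmywgxsrdq" gives "dfbws".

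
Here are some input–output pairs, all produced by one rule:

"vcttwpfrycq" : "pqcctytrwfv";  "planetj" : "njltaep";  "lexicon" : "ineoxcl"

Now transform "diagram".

gmiaard

Looking at the pairs, the operation is to take characters alternately from the front and the back (1st, last, 2nd, 2nd-last, ...), then swap the first and last characters.
"diagram" → "dmiaarg" → "gmiaard".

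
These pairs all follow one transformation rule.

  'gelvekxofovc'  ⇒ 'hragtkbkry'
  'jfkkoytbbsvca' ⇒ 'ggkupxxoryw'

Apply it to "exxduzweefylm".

Rule — shift every letter 4 places backward in the alphabet (wrapping around), then delete the first 2 characters.
Applying that to "exxduzweefylm" gives "tzqvsaabuhi".

tzqvsaabuhi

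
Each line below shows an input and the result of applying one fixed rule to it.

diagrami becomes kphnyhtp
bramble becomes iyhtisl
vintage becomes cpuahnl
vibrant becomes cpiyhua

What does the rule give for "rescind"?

Rule — shift every letter 7 places forward in the alphabet (wrapping around).
Doing the same to "rescind": "ylzjpuk".

ylzjpuk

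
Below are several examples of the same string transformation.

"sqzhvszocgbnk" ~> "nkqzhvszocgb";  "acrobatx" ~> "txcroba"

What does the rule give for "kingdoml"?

Rule — delete the first character, then move the last 2 characters to the front (rotate right by 2).
"kingdoml" → "ingdoml" → "mlingdo".
(Check on "acrobatx": → "crobatx" → "txcroba" ✓)

mlingdo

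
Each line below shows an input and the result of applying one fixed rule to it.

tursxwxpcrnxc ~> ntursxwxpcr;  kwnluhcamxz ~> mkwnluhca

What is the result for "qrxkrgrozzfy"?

zqrxkrgroz

Rule — delete the last 2 characters, then move the last character to the front.
Applying that to "qrxkrgrozzfy" gives "zqrxkrgroz".
(Check on "kwnluhcamxz": → "kwnluhcam" → "mkwnluhca" ✓)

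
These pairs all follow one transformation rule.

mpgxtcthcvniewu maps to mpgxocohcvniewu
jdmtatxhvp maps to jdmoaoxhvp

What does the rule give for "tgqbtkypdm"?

Each output is the input with this applied: replace every "t" with "o".
For "tgqbtkypdm" the result is "ogqbokypdm".

ogqbokypdm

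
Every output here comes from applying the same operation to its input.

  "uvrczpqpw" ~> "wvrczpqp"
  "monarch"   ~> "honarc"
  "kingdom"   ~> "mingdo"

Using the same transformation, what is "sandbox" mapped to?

xandbo

In each case the input is transformed by: swap the first and last characters, then delete the last character.
Applying both steps to "sandbox": "xandbos", then "xandbo".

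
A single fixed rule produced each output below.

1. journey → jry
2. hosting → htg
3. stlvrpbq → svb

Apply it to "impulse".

iue

In each case the input is transformed by: keep one character in every 3, starting at position 1 (positions 1st, 4th, 7th, ...).
So "impulse" becomes "iue".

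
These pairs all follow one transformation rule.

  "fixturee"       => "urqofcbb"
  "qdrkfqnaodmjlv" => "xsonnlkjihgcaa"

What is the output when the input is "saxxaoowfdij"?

xxuutpllgfca

Looking at the pairs, the operation is to shift every letter 3 places backward in the alphabet (wrapping around), then sort the characters into reverse alphabetical order.
"saxxaoowfdij" → "pxuuxlltcafg" → "xxuutpllgfca".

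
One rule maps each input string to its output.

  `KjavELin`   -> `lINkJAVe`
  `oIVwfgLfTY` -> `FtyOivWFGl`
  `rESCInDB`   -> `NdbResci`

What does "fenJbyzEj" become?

ZeJFENjBY

The pattern: flip the case of every letter, then move the last 3 characters to the front (rotate right by 3).
Applying both steps to "fenJbyzEj": "FENjBYZeJ", then "ZeJFENjBY".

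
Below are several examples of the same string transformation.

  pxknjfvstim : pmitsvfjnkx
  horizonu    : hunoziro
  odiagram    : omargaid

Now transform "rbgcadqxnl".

rlnxqdacgb

Each output is the input with this applied: move the first character to the end, then reverse the string.
Applying both steps to "rbgcadqxnl": "bgcadqxnlr", then "rlnxqdacgb".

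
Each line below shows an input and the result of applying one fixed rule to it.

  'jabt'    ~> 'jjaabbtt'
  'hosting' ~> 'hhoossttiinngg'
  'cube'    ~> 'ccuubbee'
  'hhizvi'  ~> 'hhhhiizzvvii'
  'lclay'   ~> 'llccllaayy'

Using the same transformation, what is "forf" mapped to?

ffoorrff

What's happening: double every character.
Applying that to "forf" gives "ffoorrff".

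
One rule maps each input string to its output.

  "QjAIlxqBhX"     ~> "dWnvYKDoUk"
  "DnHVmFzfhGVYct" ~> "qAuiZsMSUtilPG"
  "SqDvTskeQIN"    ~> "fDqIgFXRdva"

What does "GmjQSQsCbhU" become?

The pattern: flip the case of every letter, then shift every letter 13 places forward in the alphabet (wrapping around) — i.e. ROT13.
Applying that to "GmjQSQsCbhU" gives "tZWdfdFpOUh".

tZWdfdFpOUh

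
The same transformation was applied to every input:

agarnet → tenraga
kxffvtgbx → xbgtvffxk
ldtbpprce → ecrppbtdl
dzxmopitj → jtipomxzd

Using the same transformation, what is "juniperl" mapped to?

lrepinuj

The transformation: reverse the string.
On "juniperl" that produces "lrepinuj".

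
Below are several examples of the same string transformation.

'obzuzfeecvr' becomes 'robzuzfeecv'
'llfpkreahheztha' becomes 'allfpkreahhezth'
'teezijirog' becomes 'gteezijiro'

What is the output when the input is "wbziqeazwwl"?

lwbziqeazww

Rule — move the last character to the front.
For "wbziqeazwwl" the result is "lwbziqeazww".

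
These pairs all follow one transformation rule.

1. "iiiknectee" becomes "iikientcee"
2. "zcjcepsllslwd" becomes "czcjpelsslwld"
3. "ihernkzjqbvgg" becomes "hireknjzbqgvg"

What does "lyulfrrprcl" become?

The transformation: swap each adjacent pair of characters (1↔2, 3↔4, ...).
Applying that to "lyulfrrprcl" gives "yllurfprcrl".

yllurfprcrl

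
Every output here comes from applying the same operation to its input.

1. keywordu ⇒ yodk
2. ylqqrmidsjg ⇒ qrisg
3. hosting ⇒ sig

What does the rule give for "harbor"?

Rule — move the first character to the end, then keep every other character starting from the second (positions 2nd, 4th, 6th, ...).
Applying both steps to "harbor": "arborh", then "roh".

roh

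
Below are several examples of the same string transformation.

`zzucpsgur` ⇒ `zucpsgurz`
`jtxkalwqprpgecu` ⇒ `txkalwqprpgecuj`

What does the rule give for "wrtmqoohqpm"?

Rule — move the first character to the end.
"wrtmqoohqpm" → "rtmqoohqpmw".

rtmqoohqpmw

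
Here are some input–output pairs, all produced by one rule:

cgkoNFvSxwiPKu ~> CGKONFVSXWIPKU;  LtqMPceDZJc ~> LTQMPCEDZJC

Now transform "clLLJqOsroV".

CLLLJQOSROV

Looking at the pairs, the operation is to convert every letter to uppercase.
Applying that to "clLLJqOsroV" gives "CLLLJQOSROV".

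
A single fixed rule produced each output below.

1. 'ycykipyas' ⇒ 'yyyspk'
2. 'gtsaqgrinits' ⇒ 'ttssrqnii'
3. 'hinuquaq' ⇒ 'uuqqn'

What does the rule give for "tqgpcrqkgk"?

The rule is to sort the characters into reverse alphabetical order, then delete the last 3 characters.
"tqgpcrqkgk" → "trqqpkkggc" → "trqqpkk".
(Check on "hinuquaq": → "uuqqniha" → "uuqqn" ✓)

trqqpkk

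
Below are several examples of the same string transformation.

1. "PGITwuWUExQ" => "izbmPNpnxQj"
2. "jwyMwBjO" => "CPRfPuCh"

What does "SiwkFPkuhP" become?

Looking at the pairs, the operation is to flip the case of every letter, then shift every letter 7 places backward in the alphabet (wrapping around).
On "SiwkFPkuhP": the first step gives "sIWKfpKUHp", and the second then gives "lBPDyiDNAi".

lBPDyiDNAi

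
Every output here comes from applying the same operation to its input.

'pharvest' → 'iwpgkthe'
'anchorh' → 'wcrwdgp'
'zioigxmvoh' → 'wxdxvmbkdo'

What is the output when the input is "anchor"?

The transformation: shift every letter 11 places backward in the alphabet (wrapping around), then swap the first and last characters.
Applying both steps to "anchor": "pcrwdg", then "gcrwdp".

gcrwdp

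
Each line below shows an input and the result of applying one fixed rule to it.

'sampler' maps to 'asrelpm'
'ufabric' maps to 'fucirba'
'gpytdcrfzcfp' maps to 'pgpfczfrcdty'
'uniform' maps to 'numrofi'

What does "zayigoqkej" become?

azjekqogiy

What's happening: move the first 2 characters to the end (rotate left by 2), then reverse the string.
For "zayigoqkej", step one produces "yigoqkejza"; step two turns that into "azjekqogiy".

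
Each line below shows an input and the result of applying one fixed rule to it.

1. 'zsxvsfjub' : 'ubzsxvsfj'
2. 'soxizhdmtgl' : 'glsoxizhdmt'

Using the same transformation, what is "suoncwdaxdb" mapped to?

dbsuoncwdax

Looking at the pairs, the operation is to move the last 2 characters to the front (rotate right by 2).
So "suoncwdaxdb" becomes "dbsuoncwdax".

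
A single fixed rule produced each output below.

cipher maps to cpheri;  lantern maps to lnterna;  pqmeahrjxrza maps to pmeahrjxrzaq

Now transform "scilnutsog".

silnutsogc

What's happening: move the first character to the end, then swap the first and last characters.
On "scilnutsog": the first step gives "cilnutsogs", and the second then gives "silnutsogc".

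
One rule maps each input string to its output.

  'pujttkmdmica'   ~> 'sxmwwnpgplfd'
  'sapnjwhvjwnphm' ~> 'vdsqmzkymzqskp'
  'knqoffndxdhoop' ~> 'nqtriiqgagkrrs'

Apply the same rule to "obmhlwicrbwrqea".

repkozlfuezuthd

The rule is to shift every letter 3 places forward in the alphabet (wrapping around).
On "obmhlwicrbwrqea" that produces "repkozlfuezuthd".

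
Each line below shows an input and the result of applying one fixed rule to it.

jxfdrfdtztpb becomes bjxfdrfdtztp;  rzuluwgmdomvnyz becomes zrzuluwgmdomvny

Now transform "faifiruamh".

Each output is the input with this applied: move the last character to the front.
For "faifiruamh" the result is "hfaifiruam".

hfaifiruam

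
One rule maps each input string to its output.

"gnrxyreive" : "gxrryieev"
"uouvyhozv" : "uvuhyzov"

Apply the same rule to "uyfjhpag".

Each output is the input with this applied: swap each adjacent pair of characters (1↔2, 3↔4, ...), then delete the first character.
Applying both steps to "uyfjhpag": "yujfphga", then "ujfphga".

ujfphga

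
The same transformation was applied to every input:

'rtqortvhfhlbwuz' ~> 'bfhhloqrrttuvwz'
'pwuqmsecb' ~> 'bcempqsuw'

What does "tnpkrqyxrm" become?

The transformation: sort the characters into alphabetical order.
On "tnpkrqyxrm" that produces "kmnpqrrtxy".

kmnpqrrtxy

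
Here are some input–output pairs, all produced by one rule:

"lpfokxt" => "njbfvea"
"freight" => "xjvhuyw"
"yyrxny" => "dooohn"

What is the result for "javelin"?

Each output is the input with this applied: move the last 2 characters to the front (rotate right by 2), then shift every letter 10 places backward in the alphabet (wrapping around).
Applying both steps to "javelin": "injavel", then "ydzqlub".

ydzqlub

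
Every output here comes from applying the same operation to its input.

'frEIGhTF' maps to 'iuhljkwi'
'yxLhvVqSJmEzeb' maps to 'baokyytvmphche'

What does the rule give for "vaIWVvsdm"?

What's happening: shift every letter 3 places forward in the alphabet (wrapping around), then convert every letter to lowercase.
"vaIWVvsdm" → "ydLZYyvgp" → "ydlzyyvgp".

ydlzyyvgp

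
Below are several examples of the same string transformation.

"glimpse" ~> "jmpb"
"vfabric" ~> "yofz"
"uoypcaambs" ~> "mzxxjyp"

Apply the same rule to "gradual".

arxi

The rule is to delete the first 3 characters, then shift every letter 3 places backward in the alphabet (wrapping around).
On "gradual": the first step gives "dual", and the second then gives "arxi".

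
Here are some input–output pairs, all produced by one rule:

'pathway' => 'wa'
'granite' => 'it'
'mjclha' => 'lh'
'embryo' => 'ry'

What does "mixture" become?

Rule — move the last 3 characters to the front (rotate right by 3), then keep only the first 2 characters.
On "mixture": the first step gives "uremixt", and the second then gives "ur".

ur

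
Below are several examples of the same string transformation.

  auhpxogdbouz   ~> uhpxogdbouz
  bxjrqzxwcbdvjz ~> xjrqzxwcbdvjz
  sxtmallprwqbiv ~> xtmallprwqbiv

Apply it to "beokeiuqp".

Each output is the input with this applied: delete the first character.
On "beokeiuqp" that produces "eokeiuqp".

eokeiuqp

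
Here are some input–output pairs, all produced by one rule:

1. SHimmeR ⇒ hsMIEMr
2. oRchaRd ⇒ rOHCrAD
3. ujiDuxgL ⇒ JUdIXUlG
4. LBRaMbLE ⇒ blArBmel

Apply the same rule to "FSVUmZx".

In each case the input is transformed by: flip the case of every letter, then swap each adjacent pair of characters (1↔2, 3↔4, ...).
"FSVUmZx" → "fsvuMzX" → "sfuvzMX".

sfuvzMX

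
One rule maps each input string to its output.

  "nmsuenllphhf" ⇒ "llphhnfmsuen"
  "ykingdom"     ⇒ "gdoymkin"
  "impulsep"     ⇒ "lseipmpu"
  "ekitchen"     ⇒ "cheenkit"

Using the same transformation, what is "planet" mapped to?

neptla

Rule — swap the first and last characters, then swap the front and back halves of the string.
Applying both steps to "planet": "tlanep", then "neptla".
(Check on "ykingdom": → "mkingdoy" → "gdoymkin" ✓)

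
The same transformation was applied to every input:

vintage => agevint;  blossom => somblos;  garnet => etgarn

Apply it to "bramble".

What's happening: move the first character to the end, then move the first 3 characters to the end (rotate left by 3).
On "bramble" that produces "blebram".

blebram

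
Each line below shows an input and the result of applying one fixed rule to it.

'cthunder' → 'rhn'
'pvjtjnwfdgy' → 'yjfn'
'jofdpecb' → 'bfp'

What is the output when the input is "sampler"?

The pattern: take characters alternately from the front and the back (1st, last, 2nd, 2nd-last, ...), then keep one character in every 3, starting at position 2 (positions 2nd, 5th, 8th, ...).
Working it through for "sampler": intermediate "sraemlp", final "rm".

rm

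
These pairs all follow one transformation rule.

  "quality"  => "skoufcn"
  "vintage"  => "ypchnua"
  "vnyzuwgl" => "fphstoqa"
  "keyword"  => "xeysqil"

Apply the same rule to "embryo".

Each output is the input with this applied: move the last character to the front, then shift every letter 6 places backward in the alphabet (wrapping around).
Starting from "embryo": after the first operation, "oembry"; after the second, "iygvls".

iygvls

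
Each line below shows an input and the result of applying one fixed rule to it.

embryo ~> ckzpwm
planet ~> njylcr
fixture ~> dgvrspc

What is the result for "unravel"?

slpytcj

The transformation: shift every letter 2 places backward in the alphabet (wrapping around).
Doing the same to "unravel": "slpytcj".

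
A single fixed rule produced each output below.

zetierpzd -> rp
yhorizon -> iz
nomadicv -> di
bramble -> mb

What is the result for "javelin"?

Each output is the input with this applied: move the last 2 characters to the front (rotate right by 2), then keep only the last 2 characters.
For "javelin", step one produces "injavel"; step two turns that into "el".

el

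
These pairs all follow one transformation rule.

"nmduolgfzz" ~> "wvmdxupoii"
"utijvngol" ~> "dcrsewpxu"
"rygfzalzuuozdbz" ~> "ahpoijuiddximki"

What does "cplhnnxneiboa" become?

lyuqwwgwnrkxj

Each output is the input with this applied: shift every letter 9 places forward in the alphabet (wrapping around).
For "cplhnnxneiboa" the result is "lyuqwwgwnrkxj".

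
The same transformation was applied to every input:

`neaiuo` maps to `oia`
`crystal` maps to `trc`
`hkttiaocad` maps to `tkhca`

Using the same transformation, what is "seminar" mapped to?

rme

The pattern: sort the characters into reverse alphabetical order, then keep every other character starting from the second (positions 2nd, 4th, 6th, ...).
"seminar" → "srnmiea" → "rme".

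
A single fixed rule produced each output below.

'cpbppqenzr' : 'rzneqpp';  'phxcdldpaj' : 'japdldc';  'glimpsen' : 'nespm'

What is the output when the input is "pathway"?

yawh

The rule is to delete the first 3 characters, then reverse the string.
Starting from "pathway": after the first operation, "hway"; after the second, "yawh".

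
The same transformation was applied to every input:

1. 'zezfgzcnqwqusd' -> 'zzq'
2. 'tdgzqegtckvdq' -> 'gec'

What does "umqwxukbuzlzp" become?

In each case the input is transformed by: delete the last 3 characters, then keep one character in every 3, starting at position 3 (positions 3rd, 6th, 9th, ...).
"umqwxukbuzlzp" → "umqwxukbuz" → "quu".

quu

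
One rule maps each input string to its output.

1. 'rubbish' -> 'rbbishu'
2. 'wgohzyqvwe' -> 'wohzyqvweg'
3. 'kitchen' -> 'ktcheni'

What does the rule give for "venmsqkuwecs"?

vnmsqkuwecse

Rule — move the first character to the end, then swap the first and last characters.
Working it through for "venmsqkuwecs": intermediate "enmsqkuwecsv", final "vnmsqkuwecse".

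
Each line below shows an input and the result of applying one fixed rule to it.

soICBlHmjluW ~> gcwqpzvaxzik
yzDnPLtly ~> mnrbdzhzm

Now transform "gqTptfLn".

uehdhtzb

Rule — shift every letter 12 places backward in the alphabet (wrapping around), then convert every letter to lowercase.
"gqTptfLn" → "ueHdhtZb" → "uehdhtzb".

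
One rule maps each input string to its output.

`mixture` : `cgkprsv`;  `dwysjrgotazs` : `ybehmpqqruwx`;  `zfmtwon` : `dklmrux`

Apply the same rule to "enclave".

Each output is the input with this applied: sort the characters into alphabetical order, then shift every letter 2 places backward in the alphabet (wrapping around).
Working it through for "enclave": intermediate "aceelnv", final "yaccjlt".

yaccjlt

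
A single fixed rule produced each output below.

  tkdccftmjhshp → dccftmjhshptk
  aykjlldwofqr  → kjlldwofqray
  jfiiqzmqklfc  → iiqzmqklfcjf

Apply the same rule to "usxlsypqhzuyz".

xlsypqhzuyzus

In each case the input is transformed by: move the first 2 characters to the end (rotate left by 2).
Applying that to "usxlsypqhzuyz" gives "xlsypqhzuyzus".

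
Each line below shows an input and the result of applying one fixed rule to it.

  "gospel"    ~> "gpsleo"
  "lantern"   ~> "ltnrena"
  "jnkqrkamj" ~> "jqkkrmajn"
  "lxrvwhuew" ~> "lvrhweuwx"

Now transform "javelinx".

In each case the input is transformed by: swap each adjacent pair of characters (1↔2, 3↔4, ...), then move the first character to the end.
Working it through for "javelinx": intermediate "ajevilxn", final "jevilxna".

jevilxna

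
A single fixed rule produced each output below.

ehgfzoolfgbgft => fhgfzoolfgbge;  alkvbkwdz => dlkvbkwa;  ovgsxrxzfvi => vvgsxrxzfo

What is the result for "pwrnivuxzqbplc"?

lwrnivuxzqbpp

Looking at the pairs, the operation is to delete the last character, then swap the first and last characters.
Applying both steps to "pwrnivuxzqbplc": "pwrnivuxzqbpl", then "lwrnivuxzqbpp".
(Check on "alkvbkwdz": → "alkvbkwd" → "dlkvbkwa" ✓)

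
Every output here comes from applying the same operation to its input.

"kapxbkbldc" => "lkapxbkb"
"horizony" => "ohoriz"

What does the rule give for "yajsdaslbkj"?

byajsdasl

The rule is to delete the last 2 characters, then move the last character to the front.
Applying both steps to "yajsdaslbkj": "yajsdaslb", then "byajsdasl".
(Check on "horizony": → "horizo" → "ohoriz" ✓)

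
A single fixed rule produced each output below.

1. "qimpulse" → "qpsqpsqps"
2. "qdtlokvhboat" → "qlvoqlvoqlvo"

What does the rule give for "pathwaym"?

What's happening: keep one character in every 3, starting at position 1 (positions 1st, 4th, 7th, ...), then write the whole string 3 times in a row.
For "pathwaym" the result is "phyphyphy".

phyphyphy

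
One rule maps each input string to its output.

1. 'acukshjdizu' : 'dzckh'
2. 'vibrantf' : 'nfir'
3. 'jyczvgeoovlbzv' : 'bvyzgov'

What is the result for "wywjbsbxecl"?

In each case the input is transformed by: keep every other character starting from the second (positions 2nd, 4th, 6th, ...), then move the last 2 characters to the front (rotate right by 2).
"wywjbsbxecl" → "yjsxc" → "xcyjs".

xcyjs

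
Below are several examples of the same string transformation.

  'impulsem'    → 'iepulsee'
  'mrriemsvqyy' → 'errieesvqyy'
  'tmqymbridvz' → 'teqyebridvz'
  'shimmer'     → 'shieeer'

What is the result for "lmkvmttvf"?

lekvettvf

Each output is the input with this applied: replace every "m" with "e".
Applying that to "lmkvmttvf" gives "lekvettvf".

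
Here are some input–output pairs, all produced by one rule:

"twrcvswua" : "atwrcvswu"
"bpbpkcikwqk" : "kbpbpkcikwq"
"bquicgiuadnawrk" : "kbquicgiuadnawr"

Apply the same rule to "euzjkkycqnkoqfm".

The rule is to move the last character to the front.
For "euzjkkycqnkoqfm" the result is "meuzjkkycqnkoqf".

meuzjkkycqnkoqf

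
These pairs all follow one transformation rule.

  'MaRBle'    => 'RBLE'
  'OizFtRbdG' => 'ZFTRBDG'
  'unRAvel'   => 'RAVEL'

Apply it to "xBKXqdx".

The rule is to delete the first 2 characters, then convert every letter to uppercase.
For "xBKXqdx", step one produces "KXqdx"; step two turns that into "KXQDX".

KXQDX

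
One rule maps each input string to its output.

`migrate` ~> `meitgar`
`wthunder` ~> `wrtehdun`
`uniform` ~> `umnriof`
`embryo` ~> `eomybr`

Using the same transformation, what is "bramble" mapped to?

berlabm

The rule is to take characters alternately from the front and the back (1st, last, 2nd, 2nd-last, ...).
So "bramble" becomes "berlabm".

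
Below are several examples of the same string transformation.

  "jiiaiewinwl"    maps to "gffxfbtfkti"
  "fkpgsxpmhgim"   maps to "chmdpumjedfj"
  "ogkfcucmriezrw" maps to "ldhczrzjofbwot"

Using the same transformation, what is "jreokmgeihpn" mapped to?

goblhjdbfemk

The transformation: shift every letter 3 places backward in the alphabet (wrapping around).
On "jreokmgeihpn" that produces "goblhjdbfemk".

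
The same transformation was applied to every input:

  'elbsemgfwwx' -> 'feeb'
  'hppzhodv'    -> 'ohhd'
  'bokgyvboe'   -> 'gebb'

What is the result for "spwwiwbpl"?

plib

In each case the input is transformed by: sort the characters into reverse alphabetical order, then keep only the last 4 characters.
Working it through for "spwwiwbpl": intermediate "wwwspplib", final "plib".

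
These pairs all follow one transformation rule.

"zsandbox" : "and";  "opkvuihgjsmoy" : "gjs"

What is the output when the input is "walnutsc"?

lnu

Rule — move the last 3 characters to the front (rotate right by 3), then keep only the last 3 characters.
"walnutsc" → "lnu".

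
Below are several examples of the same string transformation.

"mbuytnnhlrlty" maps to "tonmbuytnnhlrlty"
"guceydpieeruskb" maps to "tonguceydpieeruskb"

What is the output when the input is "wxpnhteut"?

The pattern: prepend "ton".
Doing the same to "wxpnhteut": "tonwxpnhteut".

tonwxpnhteut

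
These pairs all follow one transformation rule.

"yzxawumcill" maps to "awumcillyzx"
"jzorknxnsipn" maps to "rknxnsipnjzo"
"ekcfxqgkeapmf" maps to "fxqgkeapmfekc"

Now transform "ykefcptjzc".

fcptjzcyke

The transformation: move the first 3 characters to the end (rotate left by 3).
On "ykefcptjzc" that produces "fcptjzcyke".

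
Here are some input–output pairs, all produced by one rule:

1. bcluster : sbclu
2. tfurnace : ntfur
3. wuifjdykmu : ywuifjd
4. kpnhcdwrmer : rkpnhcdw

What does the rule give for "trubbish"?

The pattern: delete the last 3 characters, then move the last character to the front.
For "trubbish", step one produces "trubb"; step two turns that into "btrub".

btrub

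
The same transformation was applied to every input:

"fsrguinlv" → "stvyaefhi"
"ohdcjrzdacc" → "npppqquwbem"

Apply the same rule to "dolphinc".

pquvyabc

Each output is the input with this applied: sort the characters into alphabetical order, then shift every letter 13 places forward in the alphabet (wrapping around) — i.e. ROT13.
So "dolphinc" becomes "pquvyabc".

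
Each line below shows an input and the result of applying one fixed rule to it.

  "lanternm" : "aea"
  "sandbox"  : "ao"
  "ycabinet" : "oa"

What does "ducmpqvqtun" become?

ia

Looking at the pairs, the operation is to shift every letter 13 places forward in the alphabet (wrapping around) — i.e. ROT13, then keep only the vowels.
For "ducmpqvqtun", step one produces "qhpzcdidgha"; step two turns that into "ia".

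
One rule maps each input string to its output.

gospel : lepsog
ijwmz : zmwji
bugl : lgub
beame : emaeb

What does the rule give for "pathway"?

Each output is the input with this applied: reverse the string.
For "pathway" the result is "yawhtap".

yawhtap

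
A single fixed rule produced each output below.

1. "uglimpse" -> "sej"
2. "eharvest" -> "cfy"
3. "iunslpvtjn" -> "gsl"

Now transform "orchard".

In each case the input is transformed by: shift every letter 2 places backward in the alphabet (wrapping around), then keep only the first 3 characters.
Applying both steps to "orchard": "mpafypb", then "mpa".

mpa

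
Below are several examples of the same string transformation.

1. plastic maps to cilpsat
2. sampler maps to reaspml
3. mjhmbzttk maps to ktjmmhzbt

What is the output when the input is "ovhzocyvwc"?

The rule is to move the last 2 characters to the front (rotate right by 2), then swap each adjacent pair of characters (1↔2, 3↔4, ...).
Working it through for "ovhzocyvwc": intermediate "wcovhzocyv", final "cwvozhcovy".
(Check on "plastic": → "icplast" → "cilpsat" ✓)

cwvozhcovy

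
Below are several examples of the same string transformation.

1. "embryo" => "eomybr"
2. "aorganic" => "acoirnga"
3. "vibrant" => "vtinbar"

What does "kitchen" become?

kniethc

Looking at the pairs, the operation is to take characters alternately from the front and the back (1st, last, 2nd, 2nd-last, ...).
On "kitchen" that produces "kniethc".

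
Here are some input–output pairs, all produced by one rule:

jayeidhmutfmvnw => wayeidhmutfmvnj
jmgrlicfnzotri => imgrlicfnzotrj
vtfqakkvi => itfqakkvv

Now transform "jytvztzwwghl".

The rule is to swap the first and last characters.
For "jytvztzwwghl" the result is "lytvztzwwghj".

lytvztzwwghj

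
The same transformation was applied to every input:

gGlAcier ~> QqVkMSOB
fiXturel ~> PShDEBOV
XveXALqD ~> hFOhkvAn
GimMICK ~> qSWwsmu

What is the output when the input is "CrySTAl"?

The transformation: flip the case of every letter, then shift every letter 10 places forward in the alphabet (wrapping around).
So "CrySTAl" becomes "mBIcdkV".

mBIcdkV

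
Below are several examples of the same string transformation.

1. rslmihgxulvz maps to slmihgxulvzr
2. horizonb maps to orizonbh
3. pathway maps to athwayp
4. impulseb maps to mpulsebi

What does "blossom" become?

Each output is the input with this applied: move the first character to the end.
On "blossom" that produces "lossomb".

lossomb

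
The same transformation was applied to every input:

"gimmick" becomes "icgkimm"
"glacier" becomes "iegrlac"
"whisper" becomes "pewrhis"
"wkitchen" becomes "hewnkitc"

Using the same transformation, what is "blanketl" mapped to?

Looking at the pairs, the operation is to swap the first and last characters, then move the last 3 characters to the front (rotate right by 3).
Applying both steps to "blanketl": "llanketb", then "etbllank".
(Check on "wkitchen": → "nkitchew" → "hewnkitc" ✓)

etbllank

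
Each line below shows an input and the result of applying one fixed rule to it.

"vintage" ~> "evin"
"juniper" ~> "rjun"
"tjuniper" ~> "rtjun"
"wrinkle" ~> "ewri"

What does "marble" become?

What's happening: move the last character to the front, then delete the last 3 characters.
"marble" → "emarbl" → "ema".
(Check on "tjuniper": → "rtjunipe" → "rtjun" ✓)

ema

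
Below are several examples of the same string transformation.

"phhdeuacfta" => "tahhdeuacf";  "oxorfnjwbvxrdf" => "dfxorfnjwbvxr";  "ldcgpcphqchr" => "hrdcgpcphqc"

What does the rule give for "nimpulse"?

Looking at the pairs, the operation is to delete the first character, then move the last 2 characters to the front (rotate right by 2).
On "nimpulse": the first step gives "impulse", and the second then gives "seimpul".

seimpul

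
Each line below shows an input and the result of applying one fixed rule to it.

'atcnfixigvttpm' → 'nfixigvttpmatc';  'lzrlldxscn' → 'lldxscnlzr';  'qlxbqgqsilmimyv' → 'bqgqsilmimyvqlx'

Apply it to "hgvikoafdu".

ikoafduhgv

What's happening: move the first 3 characters to the end (rotate left by 3).
Applying that to "hgvikoafdu" gives "ikoafduhgv".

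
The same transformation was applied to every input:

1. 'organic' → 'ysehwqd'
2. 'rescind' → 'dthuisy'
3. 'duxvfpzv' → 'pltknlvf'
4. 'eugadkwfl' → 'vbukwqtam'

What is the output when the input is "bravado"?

terhqlq

Looking at the pairs, the operation is to shift every letter 10 places backward in the alphabet (wrapping around), then move the last 2 characters to the front (rotate right by 2).
On "bravado": the first step gives "rhqlqte", and the second then gives "terhqlq".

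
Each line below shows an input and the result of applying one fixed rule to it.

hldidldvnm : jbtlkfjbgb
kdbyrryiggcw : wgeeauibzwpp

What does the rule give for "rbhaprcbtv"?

pazrtpzfyn

The transformation: shift every letter 2 places backward in the alphabet (wrapping around), then swap the front and back halves of the string.
Applying both steps to "rbhaprcbtv": "pzfynpazrt", then "pazrtpzfyn".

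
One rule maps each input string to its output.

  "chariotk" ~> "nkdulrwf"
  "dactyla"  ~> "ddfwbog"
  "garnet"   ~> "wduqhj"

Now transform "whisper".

uklvshz

Each output is the input with this applied: swap the first and last characters, then shift every letter 3 places forward in the alphabet (wrapping around).
"whisper" → "rhispew" → "uklvshz".
(Check on "chariotk": → "khariotc" → "nkdulrwf" ✓)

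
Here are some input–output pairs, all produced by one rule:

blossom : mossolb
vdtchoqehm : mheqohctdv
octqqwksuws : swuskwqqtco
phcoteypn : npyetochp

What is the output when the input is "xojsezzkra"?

arkzzesjox

What's happening: reverse the string.
On "xojsezzkra" that produces "arkzzesjox".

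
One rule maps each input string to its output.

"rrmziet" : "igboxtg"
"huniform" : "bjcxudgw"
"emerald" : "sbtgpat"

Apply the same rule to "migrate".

txvgpib

In each case the input is transformed by: swap the first and last characters, then shift every letter 11 places backward in the alphabet (wrapping around).
For "migrate" the result is "txvgpib".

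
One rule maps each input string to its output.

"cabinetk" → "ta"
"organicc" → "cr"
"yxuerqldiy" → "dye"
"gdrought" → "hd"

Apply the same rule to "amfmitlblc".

Each output is the input with this applied: swap the front and back halves of the string, then keep one character in every 3, starting at position 3 (positions 3rd, 6th, 9th, ...).
"amfmitlblc" → "tlblcamfmi" → "bam".

bam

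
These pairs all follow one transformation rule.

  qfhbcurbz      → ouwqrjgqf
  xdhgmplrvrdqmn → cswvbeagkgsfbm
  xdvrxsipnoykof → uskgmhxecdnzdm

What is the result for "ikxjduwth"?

wzmysjlix

Looking at the pairs, the operation is to shift every letter 11 places backward in the alphabet (wrapping around), then swap the first and last characters.
Applying both steps to "ikxjduwth": "xzmysjliw", then "wzmysjlix".
(Check on "qfhbcurbz": → "fuwqrjgqo" → "ouwqrjgqf" ✓)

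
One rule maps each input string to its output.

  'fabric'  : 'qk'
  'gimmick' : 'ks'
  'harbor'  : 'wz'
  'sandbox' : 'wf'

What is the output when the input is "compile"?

tm

Looking at the pairs, the operation is to shift every letter 8 places forward in the alphabet (wrapping around), then keep only the last 2 characters.
For "compile", step one produces "kwuxqtm"; step two turns that into "tm".
(Check on "gimmick": → "oquuqks" → "ks" ✓)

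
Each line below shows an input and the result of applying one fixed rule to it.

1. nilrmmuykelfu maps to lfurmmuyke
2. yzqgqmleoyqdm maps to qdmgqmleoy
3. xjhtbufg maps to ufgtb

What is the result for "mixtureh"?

rehtu

The transformation: delete the first 3 characters, then move the last 3 characters to the front (rotate right by 3).
For "mixtureh", step one produces "tureh"; step two turns that into "rehtu".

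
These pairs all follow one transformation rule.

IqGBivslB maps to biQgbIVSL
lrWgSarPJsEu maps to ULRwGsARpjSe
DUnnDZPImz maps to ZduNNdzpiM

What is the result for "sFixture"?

Looking at the pairs, the operation is to flip the case of every letter, then move the last character to the front.
Starting from "sFixture": after the first operation, "SfIXTURE"; after the second, "ESfIXTUR".

ESfIXTUR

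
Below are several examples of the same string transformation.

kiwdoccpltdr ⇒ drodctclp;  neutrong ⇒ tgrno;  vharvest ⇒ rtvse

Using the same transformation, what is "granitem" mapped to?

nmiet

The pattern: delete the first 3 characters, then take characters alternately from the front and the back (1st, last, 2nd, 2nd-last, ...).
For "granitem", step one produces "nitem"; step two turns that into "nmiet".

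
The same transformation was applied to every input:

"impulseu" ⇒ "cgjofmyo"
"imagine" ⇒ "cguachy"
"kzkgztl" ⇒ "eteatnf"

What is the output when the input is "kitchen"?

ecnwbyh

Looking at the pairs, the operation is to shift every letter 6 places backward in the alphabet (wrapping around).
Doing the same to "kitchen": "ecnwbyh".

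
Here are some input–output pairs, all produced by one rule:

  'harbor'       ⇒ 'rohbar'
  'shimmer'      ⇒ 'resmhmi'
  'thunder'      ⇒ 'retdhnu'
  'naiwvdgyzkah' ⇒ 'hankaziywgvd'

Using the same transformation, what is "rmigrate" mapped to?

Rule — move the last character to the front, then take characters alternately from the front and the back (1st, last, 2nd, 2nd-last, ...).
So "rmigrate" becomes "etramrig".

etramrig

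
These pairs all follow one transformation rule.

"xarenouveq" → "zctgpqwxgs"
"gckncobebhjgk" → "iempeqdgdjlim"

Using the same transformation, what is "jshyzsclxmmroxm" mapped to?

lujabuenzootqzo

In each case the input is transformed by: shift every letter 2 places forward in the alphabet (wrapping around).
Applying that to "jshyzsclxmmroxm" gives "lujabuenzootqzo".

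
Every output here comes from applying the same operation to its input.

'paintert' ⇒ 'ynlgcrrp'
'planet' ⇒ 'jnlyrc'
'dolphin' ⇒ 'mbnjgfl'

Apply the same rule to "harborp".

yfzppmn

The pattern: swap each adjacent pair of characters (1↔2, 3↔4, ...), then shift every letter 2 places backward in the alphabet (wrapping around).
Starting from "harborp": after the first operation, "ahbrrop"; after the second, "yfzppmn".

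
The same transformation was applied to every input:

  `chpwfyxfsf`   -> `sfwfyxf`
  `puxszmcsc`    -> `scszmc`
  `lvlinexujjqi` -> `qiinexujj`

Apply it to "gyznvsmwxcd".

The pattern: delete the first 3 characters, then move the last 2 characters to the front (rotate right by 2).
On "gyznvsmwxcd": the first step gives "nvsmwxcd", and the second then gives "cdnvsmwx".

cdnvsmwx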